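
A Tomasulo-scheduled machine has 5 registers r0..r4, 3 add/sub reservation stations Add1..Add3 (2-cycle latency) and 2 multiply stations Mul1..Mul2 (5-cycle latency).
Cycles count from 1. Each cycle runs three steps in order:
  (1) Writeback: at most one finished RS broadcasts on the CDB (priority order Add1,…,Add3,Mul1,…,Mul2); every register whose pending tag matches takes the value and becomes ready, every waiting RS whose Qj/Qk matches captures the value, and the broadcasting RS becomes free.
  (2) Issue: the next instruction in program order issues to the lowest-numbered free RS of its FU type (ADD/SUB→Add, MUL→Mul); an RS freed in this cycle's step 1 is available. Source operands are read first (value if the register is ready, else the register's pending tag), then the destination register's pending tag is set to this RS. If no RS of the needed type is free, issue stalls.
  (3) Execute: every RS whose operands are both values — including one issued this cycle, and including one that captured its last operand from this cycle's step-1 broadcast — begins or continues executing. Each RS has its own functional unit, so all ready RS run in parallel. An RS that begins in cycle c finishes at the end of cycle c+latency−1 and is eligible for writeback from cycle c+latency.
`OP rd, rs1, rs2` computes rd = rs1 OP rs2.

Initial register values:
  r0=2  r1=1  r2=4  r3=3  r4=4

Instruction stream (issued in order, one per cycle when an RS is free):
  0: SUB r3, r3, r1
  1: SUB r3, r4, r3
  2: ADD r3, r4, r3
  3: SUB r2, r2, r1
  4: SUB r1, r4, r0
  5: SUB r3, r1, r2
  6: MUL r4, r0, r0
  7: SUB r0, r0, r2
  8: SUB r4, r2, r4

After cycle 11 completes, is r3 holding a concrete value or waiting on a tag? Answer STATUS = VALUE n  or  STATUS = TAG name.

  c1: issue SUB r3<-Add1  regs: r0:2,r1:1,r2:4,r3:Add1,r4:4
  c2: issue SUB r3<-Add2  regs: r0:2,r1:1,r2:4,r3:Add2,r4:4
  c3: CDB Add1=2; issue ADD r3<-Add1  regs: r0:2,r1:1,r2:4,r3:Add1,r4:4
  c4: issue SUB r2<-Add3  regs: r0:2,r1:1,r2:Add3,r3:Add1,r4:4
  c5: CDB Add2=2; issue SUB r1<-Add2  regs: r0:2,r1:Add2,r2:Add3,r3:Add1,r4:4
  c6: CDB Add3=3; issue SUB r3<-Add3  regs: r0:2,r1:Add2,r2:3,r3:Add3,r4:4
  c7: CDB Add1=6; issue MUL r4<-Mul1  regs: r0:2,r1:Add2,r2:3,r3:Add3,r4:Mul1
  c8: CDB Add2=2; issue SUB r0<-Add1  regs: r0:Add1,r1:2,r2:3,r3:Add3,r4:Mul1
  c9: issue SUB r4<-Add2  regs: r0:Add1,r1:2,r2:3,r3:Add3,r4:Add2
  c10: CDB Add1=-1  regs: r0:-1,r1:2,r2:3,r3:Add3,r4:Add2
  c11: CDB Add3=-1  regs: r0:-1,r1:2,r2:3,r3:-1,r4:Add2

STATUS = VALUE -1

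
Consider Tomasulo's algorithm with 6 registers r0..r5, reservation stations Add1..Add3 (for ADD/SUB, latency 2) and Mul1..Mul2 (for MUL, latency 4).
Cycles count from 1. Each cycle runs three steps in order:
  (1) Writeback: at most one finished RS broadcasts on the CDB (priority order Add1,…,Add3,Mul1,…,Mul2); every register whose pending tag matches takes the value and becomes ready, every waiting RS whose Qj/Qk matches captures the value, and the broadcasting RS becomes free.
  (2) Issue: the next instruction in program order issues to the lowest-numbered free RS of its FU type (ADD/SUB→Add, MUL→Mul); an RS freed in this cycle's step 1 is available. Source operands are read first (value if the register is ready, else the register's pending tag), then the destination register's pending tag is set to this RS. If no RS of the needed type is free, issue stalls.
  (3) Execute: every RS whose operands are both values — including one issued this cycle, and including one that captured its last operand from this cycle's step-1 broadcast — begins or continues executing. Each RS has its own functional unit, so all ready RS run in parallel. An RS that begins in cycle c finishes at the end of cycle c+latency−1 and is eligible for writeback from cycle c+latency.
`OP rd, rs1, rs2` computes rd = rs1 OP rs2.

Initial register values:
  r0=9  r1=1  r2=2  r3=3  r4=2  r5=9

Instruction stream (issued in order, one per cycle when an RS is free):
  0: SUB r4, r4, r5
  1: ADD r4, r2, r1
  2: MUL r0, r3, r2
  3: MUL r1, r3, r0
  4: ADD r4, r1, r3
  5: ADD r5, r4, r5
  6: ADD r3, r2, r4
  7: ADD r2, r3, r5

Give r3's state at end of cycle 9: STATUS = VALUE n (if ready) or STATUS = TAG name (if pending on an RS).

STATUS = TAG Add3

c1: issue SUB r4<-Add1 | r0:9,r1:1,r2:2,r3:3,r4:Add1,r5:9
c2: issue ADD r4<-Add2 | r0:9,r1:1,r2:2,r3:3,r4:Add2,r5:9
c3: CDB Add1=-7; issue MUL r0<-Mul1 | r0:Mul1,r1:1,r2:2,r3:3,r4:Add2,r5:9
c4: CDB Add2=3; issue MUL r1<-Mul2 | r0:Mul1,r1:Mul2,r2:2,r3:3,r4:3,r5:9
c5: issue ADD r4<-Add1 | r0:Mul1,r1:Mul2,r2:2,r3:3,r4:Add1,r5:9
c6: issue ADD r5<-Add2 | r0:Mul1,r1:Mul2,r2:2,r3:3,r4:Add1,r5:Add2
c7: CDB Mul1=6; issue ADD r3<-Add3 | r0:6,r1:Mul2,r2:2,r3:Add3,r4:Add1,r5:Add2
c8: stall | r0:6,r1:Mul2,r2:2,r3:Add3,r4:Add1,r5:Add2
c9: stall | r0:6,r1:Mul2,r2:2,r3:Add3,r4:Add1,r5:Add2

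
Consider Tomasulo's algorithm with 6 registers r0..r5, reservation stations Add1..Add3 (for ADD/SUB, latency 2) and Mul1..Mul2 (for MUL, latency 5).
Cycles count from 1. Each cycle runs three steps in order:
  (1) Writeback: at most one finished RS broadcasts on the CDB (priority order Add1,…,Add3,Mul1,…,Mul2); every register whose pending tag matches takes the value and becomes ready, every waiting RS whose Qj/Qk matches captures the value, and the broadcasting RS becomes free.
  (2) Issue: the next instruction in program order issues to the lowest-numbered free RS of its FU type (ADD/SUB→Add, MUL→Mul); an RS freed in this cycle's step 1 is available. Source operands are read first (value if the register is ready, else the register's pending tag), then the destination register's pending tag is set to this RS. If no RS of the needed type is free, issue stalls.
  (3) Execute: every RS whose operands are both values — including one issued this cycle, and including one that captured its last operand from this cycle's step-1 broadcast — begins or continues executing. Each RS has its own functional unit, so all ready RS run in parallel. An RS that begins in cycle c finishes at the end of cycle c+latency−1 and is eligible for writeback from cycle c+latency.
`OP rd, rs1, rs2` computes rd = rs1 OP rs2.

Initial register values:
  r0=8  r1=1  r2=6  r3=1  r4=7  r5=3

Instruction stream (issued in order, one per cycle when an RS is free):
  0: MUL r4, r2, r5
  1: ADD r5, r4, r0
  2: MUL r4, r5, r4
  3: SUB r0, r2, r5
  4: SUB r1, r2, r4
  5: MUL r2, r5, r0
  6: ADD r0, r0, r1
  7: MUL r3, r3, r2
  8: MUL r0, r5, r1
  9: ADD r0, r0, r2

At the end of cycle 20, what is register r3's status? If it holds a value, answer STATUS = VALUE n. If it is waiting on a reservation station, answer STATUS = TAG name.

c1: issue MUL r4<-Mul1 | r0:8,r1:1,r2:6,r3:1,r4:Mul1,r5:3
c2: issue ADD r5<-Add1 | r0:8,r1:1,r2:6,r3:1,r4:Mul1,r5:Add1
c3: issue MUL r4<-Mul2 | r0:8,r1:1,r2:6,r3:1,r4:Mul2,r5:Add1
c4: issue SUB r0<-Add2 | r0:Add2,r1:1,r2:6,r3:1,r4:Mul2,r5:Add1
c5: issue SUB r1<-Add3 | r0:Add2,r1:Add3,r2:6,r3:1,r4:Mul2,r5:Add1
c6: CDB Mul1=18; issue MUL r2<-Mul1 | r0:Add2,r1:Add3,r2:Mul1,r3:1,r4:Mul2,r5:Add1
c7: stall | r0:Add2,r1:Add3,r2:Mul1,r3:1,r4:Mul2,r5:Add1
c8: CDB Add1=26; issue ADD r0<-Add1 | r0:Add1,r1:Add3,r2:Mul1,r3:1,r4:Mul2,r5:26
c9: stall | r0:Add1,r1:Add3,r2:Mul1,r3:1,r4:Mul2,r5:26
c10: CDB Add2=-20; stall | r0:Add1,r1:Add3,r2:Mul1,r3:1,r4:Mul2,r5:26
c11: stall | r0:Add1,r1:Add3,r2:Mul1,r3:1,r4:Mul2,r5:26
c12: stall | r0:Add1,r1:Add3,r2:Mul1,r3:1,r4:Mul2,r5:26
c13: CDB Mul2=468; issue MUL r3<-Mul2 | r0:Add1,r1:Add3,r2:Mul1,r3:Mul2,r4:468,r5:26
c14: stall | r0:Add1,r1:Add3,r2:Mul1,r3:Mul2,r4:468,r5:26
c15: CDB Add3=-462; stall | r0:Add1,r1:-462,r2:Mul1,r3:Mul2,r4:468,r5:26
c16: CDB Mul1=-520; issue MUL r0<-Mul1 | r0:Mul1,r1:-462,r2:-520,r3:Mul2,r4:468,r5:26
c17: CDB Add1=-482; issue ADD r0<-Add1 | r0:Add1,r1:-462,r2:-520,r3:Mul2,r4:468,r5:26
c18: - | r0:Add1,r1:-462,r2:-520,r3:Mul2,r4:468,r5:26
c19: - | r0:Add1,r1:-462,r2:-520,r3:Mul2,r4:468,r5:26
c20: - | r0:Add1,r1:-462,r2:-520,r3:Mul2,r4:468,r5:26

STATUS = TAG Mul2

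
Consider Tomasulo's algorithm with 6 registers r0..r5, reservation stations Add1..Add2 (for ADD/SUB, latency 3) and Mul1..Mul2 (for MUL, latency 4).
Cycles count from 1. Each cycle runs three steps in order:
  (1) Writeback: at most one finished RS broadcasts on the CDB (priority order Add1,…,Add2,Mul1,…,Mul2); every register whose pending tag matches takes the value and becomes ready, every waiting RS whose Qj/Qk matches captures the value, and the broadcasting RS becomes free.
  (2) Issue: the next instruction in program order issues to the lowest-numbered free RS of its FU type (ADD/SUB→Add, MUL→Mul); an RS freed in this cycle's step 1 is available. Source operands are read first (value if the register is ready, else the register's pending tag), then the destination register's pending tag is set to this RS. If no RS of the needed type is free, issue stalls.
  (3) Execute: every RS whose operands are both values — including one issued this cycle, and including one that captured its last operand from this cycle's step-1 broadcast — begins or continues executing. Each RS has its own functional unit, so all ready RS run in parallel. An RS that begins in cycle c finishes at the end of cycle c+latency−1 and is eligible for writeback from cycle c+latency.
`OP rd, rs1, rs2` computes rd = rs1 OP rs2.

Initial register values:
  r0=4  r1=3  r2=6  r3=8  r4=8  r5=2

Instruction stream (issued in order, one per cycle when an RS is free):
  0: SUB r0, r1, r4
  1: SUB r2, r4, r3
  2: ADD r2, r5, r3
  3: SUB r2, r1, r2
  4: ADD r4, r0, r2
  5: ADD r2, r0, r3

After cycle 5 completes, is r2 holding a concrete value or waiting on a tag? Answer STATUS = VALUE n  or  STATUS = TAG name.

cycle 1: issue SUB r0<-Add1 // r0:Add1,r1:3,r2:6,r3:8,r4:8,r5:2
cycle 2: issue SUB r2<-Add2 // r0:Add1,r1:3,r2:Add2,r3:8,r4:8,r5:2
cycle 3: stall // r0:Add1,r1:3,r2:Add2,r3:8,r4:8,r5:2
cycle 4: CDB Add1=-5; issue ADD r2<-Add1 // r0:-5,r1:3,r2:Add1,r3:8,r4:8,r5:2
cycle 5: CDB Add2=0; issue SUB r2<-Add2 // r0:-5,r1:3,r2:Add2,r3:8,r4:8,r5:2

STATUS = TAG Add2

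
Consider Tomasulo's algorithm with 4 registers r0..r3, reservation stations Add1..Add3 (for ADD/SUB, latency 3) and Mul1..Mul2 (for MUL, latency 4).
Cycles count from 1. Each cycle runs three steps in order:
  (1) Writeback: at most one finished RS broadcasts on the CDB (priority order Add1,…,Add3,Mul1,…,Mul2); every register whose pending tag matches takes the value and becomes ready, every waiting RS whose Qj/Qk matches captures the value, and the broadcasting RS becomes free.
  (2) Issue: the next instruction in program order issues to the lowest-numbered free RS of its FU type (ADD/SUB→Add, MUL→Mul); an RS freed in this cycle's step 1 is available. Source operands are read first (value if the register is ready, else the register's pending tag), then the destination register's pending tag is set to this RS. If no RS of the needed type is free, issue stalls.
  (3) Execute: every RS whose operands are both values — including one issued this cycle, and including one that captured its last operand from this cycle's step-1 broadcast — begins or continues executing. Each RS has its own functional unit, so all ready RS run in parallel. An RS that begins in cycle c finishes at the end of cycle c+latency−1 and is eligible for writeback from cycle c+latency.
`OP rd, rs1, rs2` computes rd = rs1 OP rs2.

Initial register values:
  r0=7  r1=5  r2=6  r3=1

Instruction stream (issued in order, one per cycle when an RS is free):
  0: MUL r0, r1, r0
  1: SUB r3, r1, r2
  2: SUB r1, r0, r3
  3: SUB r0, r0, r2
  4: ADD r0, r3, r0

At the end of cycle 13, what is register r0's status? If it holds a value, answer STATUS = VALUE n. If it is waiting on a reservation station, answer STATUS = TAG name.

STATUS = VALUE 28

  c1: issue MUL r0<-Mul1  regs: r0:Mul1,r1:5,r2:6,r3:1
  c2: issue SUB r3<-Add1  regs: r0:Mul1,r1:5,r2:6,r3:Add1
  c3: issue SUB r1<-Add2  regs: r0:Mul1,r1:Add2,r2:6,r3:Add1
  c4: issue SUB r0<-Add3  regs: r0:Add3,r1:Add2,r2:6,r3:Add1
  c5: CDB Add1=-1; issue ADD r0<-Add1  regs: r0:Add1,r1:Add2,r2:6,r3:-1
  c6: CDB Mul1=35  regs: r0:Add1,r1:Add2,r2:6,r3:-1
  c7: -  regs: r0:Add1,r1:Add2,r2:6,r3:-1
  c8: -  regs: r0:Add1,r1:Add2,r2:6,r3:-1
  c9: CDB Add2=36  regs: r0:Add1,r1:36,r2:6,r3:-1
  c10: CDB Add3=29  regs: r0:Add1,r1:36,r2:6,r3:-1
  c11: -  regs: r0:Add1,r1:36,r2:6,r3:-1
  c12: -  regs: r0:Add1,r1:36,r2:6,r3:-1
  c13: CDB Add1=28  regs: r0:28,r1:36,r2:6,r3:-1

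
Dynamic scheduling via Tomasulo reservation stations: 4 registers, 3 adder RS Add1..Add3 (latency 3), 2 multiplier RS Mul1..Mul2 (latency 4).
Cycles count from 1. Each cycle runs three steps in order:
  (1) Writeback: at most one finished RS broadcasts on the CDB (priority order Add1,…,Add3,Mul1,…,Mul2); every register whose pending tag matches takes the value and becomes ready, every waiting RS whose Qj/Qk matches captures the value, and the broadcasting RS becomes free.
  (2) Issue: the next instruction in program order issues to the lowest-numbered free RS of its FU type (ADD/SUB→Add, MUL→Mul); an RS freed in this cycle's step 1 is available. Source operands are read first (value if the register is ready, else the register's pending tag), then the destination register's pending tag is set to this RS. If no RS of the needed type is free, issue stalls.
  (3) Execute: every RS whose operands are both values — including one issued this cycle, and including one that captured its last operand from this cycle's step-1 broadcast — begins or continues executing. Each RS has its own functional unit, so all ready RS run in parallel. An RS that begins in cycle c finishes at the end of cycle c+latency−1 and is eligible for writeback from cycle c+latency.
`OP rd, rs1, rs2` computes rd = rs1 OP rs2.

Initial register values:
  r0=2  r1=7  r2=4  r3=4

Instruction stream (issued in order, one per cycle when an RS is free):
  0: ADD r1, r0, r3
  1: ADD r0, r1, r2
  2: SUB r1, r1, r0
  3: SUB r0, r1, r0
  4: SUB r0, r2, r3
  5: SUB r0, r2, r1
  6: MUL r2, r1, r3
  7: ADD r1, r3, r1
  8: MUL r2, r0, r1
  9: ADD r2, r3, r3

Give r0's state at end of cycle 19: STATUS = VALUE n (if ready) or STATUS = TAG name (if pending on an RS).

STATUS = VALUE 8

cycle 1: issue ADD r1<-Add1 // r0:2,r1:Add1,r2:4,r3:4
cycle 2: issue ADD r0<-Add2 // r0:Add2,r1:Add1,r2:4,r3:4
cycle 3: issue SUB r1<-Add3 // r0:Add2,r1:Add3,r2:4,r3:4
cycle 4: CDB Add1=6; issue SUB r0<-Add1 // r0:Add1,r1:Add3,r2:4,r3:4
cycle 5: stall // r0:Add1,r1:Add3,r2:4,r3:4
cycle 6: stall // r0:Add1,r1:Add3,r2:4,r3:4
cycle 7: CDB Add2=10; issue SUB r0<-Add2 // r0:Add2,r1:Add3,r2:4,r3:4
cycle 8: stall // r0:Add2,r1:Add3,r2:4,r3:4
cycle 9: stall // r0:Add2,r1:Add3,r2:4,r3:4
cycle 10: CDB Add2=0; issue SUB r0<-Add2 // r0:Add2,r1:Add3,r2:4,r3:4
cycle 11: CDB Add3=-4; issue MUL r2<-Mul1 // r0:Add2,r1:-4,r2:Mul1,r3:4
cycle 12: issue ADD r1<-Add3 // r0:Add2,r1:Add3,r2:Mul1,r3:4
cycle 13: issue MUL r2<-Mul2 // r0:Add2,r1:Add3,r2:Mul2,r3:4
cycle 14: CDB Add1=-14; issue ADD r2<-Add1 // r0:Add2,r1:Add3,r2:Add1,r3:4
cycle 15: CDB Add2=8 // r0:8,r1:Add3,r2:Add1,r3:4
cycle 16: CDB Add3=0 // r0:8,r1:0,r2:Add1,r3:4
cycle 17: CDB Add1=8 // r0:8,r1:0,r2:8,r3:4
cycle 18: CDB Mul1=-16 // r0:8,r1:0,r2:8,r3:4
cycle 19: - // r0:8,r1:0,r2:8,r3:4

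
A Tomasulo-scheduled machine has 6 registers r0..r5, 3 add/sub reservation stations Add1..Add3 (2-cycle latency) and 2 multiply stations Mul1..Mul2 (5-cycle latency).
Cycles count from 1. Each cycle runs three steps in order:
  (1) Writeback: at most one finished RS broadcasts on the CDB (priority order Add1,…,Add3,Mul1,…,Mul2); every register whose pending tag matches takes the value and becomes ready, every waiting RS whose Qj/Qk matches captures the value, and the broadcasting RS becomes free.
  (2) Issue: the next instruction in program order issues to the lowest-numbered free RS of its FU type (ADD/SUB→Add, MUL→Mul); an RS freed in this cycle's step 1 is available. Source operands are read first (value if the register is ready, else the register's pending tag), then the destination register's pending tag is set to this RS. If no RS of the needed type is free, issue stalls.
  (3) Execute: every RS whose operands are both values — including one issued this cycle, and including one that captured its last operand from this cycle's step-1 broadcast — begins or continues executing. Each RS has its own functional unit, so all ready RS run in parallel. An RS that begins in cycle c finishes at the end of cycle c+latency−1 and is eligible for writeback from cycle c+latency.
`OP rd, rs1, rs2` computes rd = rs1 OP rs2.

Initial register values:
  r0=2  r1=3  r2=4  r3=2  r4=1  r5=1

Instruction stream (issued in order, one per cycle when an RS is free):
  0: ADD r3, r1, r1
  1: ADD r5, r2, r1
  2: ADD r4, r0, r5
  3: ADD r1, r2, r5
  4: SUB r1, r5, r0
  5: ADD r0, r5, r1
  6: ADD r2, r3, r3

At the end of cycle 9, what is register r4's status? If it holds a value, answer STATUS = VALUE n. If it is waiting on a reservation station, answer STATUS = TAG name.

STATUS = VALUE 9

cycle 1: issue ADD r3<-Add1 // r0:2,r1:3,r2:4,r3:Add1,r4:1,r5:1
cycle 2: issue ADD r5<-Add2 // r0:2,r1:3,r2:4,r3:Add1,r4:1,r5:Add2
cycle 3: CDB Add1=6; issue ADD r4<-Add1 // r0:2,r1:3,r2:4,r3:6,r4:Add1,r5:Add2
cycle 4: CDB Add2=7; issue ADD r1<-Add2 // r0:2,r1:Add2,r2:4,r3:6,r4:Add1,r5:7
cycle 5: issue SUB r1<-Add3 // r0:2,r1:Add3,r2:4,r3:6,r4:Add1,r5:7
cycle 6: CDB Add1=9; issue ADD r0<-Add1 // r0:Add1,r1:Add3,r2:4,r3:6,r4:9,r5:7
cycle 7: CDB Add2=11; issue ADD r2<-Add2 // r0:Add1,r1:Add3,r2:Add2,r3:6,r4:9,r5:7
cycle 8: CDB Add3=5 // r0:Add1,r1:5,r2:Add2,r3:6,r4:9,r5:7
cycle 9: CDB Add2=12 // r0:Add1,r1:5,r2:12,r3:6,r4:9,r5:7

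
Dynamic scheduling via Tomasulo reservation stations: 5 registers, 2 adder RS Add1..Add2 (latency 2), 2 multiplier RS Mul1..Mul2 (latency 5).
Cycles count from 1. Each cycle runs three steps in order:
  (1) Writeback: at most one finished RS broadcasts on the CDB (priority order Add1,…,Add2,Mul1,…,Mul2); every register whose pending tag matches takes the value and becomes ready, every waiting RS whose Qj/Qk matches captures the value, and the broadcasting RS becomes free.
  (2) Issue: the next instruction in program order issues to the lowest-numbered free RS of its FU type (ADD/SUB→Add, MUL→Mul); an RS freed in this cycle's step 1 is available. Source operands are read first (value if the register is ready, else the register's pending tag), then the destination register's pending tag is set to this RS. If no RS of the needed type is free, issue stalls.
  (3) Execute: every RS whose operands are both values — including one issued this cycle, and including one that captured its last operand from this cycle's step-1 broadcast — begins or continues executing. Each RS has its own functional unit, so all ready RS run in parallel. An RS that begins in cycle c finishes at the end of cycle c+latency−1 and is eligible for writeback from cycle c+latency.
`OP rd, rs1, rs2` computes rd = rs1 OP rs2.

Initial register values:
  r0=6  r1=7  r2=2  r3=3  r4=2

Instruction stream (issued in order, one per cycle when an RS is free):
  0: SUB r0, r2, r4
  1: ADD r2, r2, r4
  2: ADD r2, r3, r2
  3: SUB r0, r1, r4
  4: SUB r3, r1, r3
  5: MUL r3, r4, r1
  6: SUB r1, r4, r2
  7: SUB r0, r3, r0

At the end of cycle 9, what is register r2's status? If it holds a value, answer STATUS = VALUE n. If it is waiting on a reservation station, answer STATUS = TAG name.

STATUS = VALUE 7

cycle 1: issue SUB r0<-Add1 // r0:Add1,r1:7,r2:2,r3:3,r4:2
cycle 2: issue ADD r2<-Add2 // r0:Add1,r1:7,r2:Add2,r3:3,r4:2
cycle 3: CDB Add1=0; issue ADD r2<-Add1 // r0:0,r1:7,r2:Add1,r3:3,r4:2
cycle 4: CDB Add2=4; issue SUB r0<-Add2 // r0:Add2,r1:7,r2:Add1,r3:3,r4:2
cycle 5: stall // r0:Add2,r1:7,r2:Add1,r3:3,r4:2
cycle 6: CDB Add1=7; issue SUB r3<-Add1 // r0:Add2,r1:7,r2:7,r3:Add1,r4:2
cycle 7: CDB Add2=5; issue MUL r3<-Mul1 // r0:5,r1:7,r2:7,r3:Mul1,r4:2
cycle 8: CDB Add1=4; issue SUB r1<-Add1 // r0:5,r1:Add1,r2:7,r3:Mul1,r4:2
cycle 9: issue SUB r0<-Add2 // r0:Add2,r1:Add1,r2:7,r3:Mul1,r4:2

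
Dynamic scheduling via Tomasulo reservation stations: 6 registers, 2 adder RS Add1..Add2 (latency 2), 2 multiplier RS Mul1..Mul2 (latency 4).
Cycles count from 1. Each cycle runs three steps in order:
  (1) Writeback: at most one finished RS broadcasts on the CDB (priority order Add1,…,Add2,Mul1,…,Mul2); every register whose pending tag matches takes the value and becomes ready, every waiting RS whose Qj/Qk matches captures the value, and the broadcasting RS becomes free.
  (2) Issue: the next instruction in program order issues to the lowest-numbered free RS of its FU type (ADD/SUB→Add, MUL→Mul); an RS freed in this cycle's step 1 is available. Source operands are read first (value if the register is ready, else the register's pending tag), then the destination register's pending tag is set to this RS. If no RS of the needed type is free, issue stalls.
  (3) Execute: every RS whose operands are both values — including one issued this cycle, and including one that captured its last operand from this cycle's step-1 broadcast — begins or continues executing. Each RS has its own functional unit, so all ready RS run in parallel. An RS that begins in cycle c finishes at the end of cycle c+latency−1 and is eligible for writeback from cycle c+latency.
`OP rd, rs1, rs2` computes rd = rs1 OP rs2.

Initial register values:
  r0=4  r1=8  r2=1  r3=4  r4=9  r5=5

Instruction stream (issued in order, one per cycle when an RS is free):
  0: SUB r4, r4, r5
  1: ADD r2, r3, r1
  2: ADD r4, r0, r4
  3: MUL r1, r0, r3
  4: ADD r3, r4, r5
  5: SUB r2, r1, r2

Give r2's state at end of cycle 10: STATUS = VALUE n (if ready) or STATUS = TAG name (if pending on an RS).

STATUS = VALUE 4

  c1: issue SUB r4<-Add1  regs: r0:4,r1:8,r2:1,r3:4,r4:Add1,r5:5
  c2: issue ADD r2<-Add2  regs: r0:4,r1:8,r2:Add2,r3:4,r4:Add1,r5:5
  c3: CDB Add1=4; issue ADD r4<-Add1  regs: r0:4,r1:8,r2:Add2,r3:4,r4:Add1,r5:5
  c4: CDB Add2=12; issue MUL r1<-Mul1  regs: r0:4,r1:Mul1,r2:12,r3:4,r4:Add1,r5:5
  c5: CDB Add1=8; issue ADD r3<-Add1  regs: r0:4,r1:Mul1,r2:12,r3:Add1,r4:8,r5:5
  c6: issue SUB r2<-Add2  regs: r0:4,r1:Mul1,r2:Add2,r3:Add1,r4:8,r5:5
  c7: CDB Add1=13  regs: r0:4,r1:Mul1,r2:Add2,r3:13,r4:8,r5:5
  c8: CDB Mul1=16  regs: r0:4,r1:16,r2:Add2,r3:13,r4:8,r5:5
  c9: -  regs: r0:4,r1:16,r2:Add2,r3:13,r4:8,r5:5
  c10: CDB Add2=4  regs: r0:4,r1:16,r2:4,r3:13,r4:8,r5:5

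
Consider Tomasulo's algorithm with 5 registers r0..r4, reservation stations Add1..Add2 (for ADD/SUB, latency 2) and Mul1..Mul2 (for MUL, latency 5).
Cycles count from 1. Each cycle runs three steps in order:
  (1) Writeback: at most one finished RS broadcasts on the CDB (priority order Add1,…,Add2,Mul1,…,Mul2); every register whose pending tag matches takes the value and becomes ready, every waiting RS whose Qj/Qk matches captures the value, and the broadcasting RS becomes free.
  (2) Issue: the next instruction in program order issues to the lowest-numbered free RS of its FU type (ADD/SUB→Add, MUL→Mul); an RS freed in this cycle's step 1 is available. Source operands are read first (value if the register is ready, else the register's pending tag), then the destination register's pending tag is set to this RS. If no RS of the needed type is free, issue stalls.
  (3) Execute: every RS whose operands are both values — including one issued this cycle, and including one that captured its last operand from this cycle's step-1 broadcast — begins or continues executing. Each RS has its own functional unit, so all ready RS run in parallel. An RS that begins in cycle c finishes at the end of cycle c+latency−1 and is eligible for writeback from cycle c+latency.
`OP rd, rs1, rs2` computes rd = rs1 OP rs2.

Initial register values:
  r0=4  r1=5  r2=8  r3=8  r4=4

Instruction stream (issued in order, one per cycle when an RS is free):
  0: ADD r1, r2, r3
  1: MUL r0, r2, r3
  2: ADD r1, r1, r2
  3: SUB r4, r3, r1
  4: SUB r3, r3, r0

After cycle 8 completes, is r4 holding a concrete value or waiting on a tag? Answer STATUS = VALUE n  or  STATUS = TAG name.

STATUS = VALUE -16

cycle 1: issue ADD r1<-Add1 // r0:4,r1:Add1,r2:8,r3:8,r4:4
cycle 2: issue MUL r0<-Mul1 // r0:Mul1,r1:Add1,r2:8,r3:8,r4:4
cycle 3: CDB Add1=16; issue ADD r1<-Add1 // r0:Mul1,r1:Add1,r2:8,r3:8,r4:4
cycle 4: issue SUB r4<-Add2 // r0:Mul1,r1:Add1,r2:8,r3:8,r4:Add2
cycle 5: CDB Add1=24; issue SUB r3<-Add1 // r0:Mul1,r1:24,r2:8,r3:Add1,r4:Add2
cycle 6: - // r0:Mul1,r1:24,r2:8,r3:Add1,r4:Add2
cycle 7: CDB Add2=-16 // r0:Mul1,r1:24,r2:8,r3:Add1,r4:-16
cycle 8: CDB Mul1=64 // r0:64,r1:24,r2:8,r3:Add1,r4:-16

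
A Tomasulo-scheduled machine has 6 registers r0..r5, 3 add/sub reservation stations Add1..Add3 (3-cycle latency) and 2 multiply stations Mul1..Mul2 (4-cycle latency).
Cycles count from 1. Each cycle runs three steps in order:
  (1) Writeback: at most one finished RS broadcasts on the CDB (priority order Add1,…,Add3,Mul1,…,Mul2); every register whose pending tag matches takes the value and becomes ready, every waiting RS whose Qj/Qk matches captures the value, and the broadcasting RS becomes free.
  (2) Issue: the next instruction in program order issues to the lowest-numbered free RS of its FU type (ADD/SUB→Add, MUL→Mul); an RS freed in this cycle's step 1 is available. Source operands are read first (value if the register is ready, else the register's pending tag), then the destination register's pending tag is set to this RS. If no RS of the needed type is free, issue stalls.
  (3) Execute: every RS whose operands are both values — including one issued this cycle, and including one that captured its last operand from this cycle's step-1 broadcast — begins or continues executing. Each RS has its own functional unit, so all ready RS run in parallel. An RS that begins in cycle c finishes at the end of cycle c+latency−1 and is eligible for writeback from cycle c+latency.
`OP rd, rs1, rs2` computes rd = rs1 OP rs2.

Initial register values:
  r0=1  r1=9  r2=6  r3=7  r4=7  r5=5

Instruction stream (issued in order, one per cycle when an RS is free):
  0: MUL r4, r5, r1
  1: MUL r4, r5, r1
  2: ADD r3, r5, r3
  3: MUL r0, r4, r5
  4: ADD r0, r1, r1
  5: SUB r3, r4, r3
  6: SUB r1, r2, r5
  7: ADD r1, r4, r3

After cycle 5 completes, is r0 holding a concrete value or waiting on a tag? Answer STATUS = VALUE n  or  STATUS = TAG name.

c1: issue MUL r4<-Mul1 | r0:1,r1:9,r2:6,r3:7,r4:Mul1,r5:5
c2: issue MUL r4<-Mul2 | r0:1,r1:9,r2:6,r3:7,r4:Mul2,r5:5
c3: issue ADD r3<-Add1 | r0:1,r1:9,r2:6,r3:Add1,r4:Mul2,r5:5
c4: stall | r0:1,r1:9,r2:6,r3:Add1,r4:Mul2,r5:5
c5: CDB Mul1=45; issue MUL r0<-Mul1 | r0:Mul1,r1:9,r2:6,r3:Add1,r4:Mul2,r5:5

STATUS = TAG Mul1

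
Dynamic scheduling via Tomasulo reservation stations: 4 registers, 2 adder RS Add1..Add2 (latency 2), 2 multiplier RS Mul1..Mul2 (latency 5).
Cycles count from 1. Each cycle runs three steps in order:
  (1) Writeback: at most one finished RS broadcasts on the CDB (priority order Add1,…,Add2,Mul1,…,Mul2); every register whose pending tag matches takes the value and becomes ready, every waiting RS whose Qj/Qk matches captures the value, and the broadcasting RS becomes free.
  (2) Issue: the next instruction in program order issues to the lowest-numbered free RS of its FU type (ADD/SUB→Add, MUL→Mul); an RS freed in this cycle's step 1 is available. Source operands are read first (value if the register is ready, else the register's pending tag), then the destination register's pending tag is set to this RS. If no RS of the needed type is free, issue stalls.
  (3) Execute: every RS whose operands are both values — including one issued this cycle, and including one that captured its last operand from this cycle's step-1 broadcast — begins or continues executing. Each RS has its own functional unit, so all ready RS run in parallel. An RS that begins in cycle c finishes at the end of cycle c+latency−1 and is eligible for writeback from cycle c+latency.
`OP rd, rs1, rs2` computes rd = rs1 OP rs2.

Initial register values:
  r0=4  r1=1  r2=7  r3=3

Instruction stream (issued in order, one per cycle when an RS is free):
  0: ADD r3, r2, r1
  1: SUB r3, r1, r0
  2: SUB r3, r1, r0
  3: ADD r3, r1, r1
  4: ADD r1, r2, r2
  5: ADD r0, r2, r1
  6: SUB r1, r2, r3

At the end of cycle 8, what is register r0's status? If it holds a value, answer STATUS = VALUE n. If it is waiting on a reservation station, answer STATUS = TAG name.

c1: issue ADD r3<-Add1 | r0:4,r1:1,r2:7,r3:Add1
c2: issue SUB r3<-Add2 | r0:4,r1:1,r2:7,r3:Add2
c3: CDB Add1=8; issue SUB r3<-Add1 | r0:4,r1:1,r2:7,r3:Add1
c4: CDB Add2=-3; issue ADD r3<-Add2 | r0:4,r1:1,r2:7,r3:Add2
c5: CDB Add1=-3; issue ADD r1<-Add1 | r0:4,r1:Add1,r2:7,r3:Add2
c6: CDB Add2=2; issue ADD r0<-Add2 | r0:Add2,r1:Add1,r2:7,r3:2
c7: CDB Add1=14; issue SUB r1<-Add1 | r0:Add2,r1:Add1,r2:7,r3:2
c8: - | r0:Add2,r1:Add1,r2:7,r3:2

STATUS = TAG Add2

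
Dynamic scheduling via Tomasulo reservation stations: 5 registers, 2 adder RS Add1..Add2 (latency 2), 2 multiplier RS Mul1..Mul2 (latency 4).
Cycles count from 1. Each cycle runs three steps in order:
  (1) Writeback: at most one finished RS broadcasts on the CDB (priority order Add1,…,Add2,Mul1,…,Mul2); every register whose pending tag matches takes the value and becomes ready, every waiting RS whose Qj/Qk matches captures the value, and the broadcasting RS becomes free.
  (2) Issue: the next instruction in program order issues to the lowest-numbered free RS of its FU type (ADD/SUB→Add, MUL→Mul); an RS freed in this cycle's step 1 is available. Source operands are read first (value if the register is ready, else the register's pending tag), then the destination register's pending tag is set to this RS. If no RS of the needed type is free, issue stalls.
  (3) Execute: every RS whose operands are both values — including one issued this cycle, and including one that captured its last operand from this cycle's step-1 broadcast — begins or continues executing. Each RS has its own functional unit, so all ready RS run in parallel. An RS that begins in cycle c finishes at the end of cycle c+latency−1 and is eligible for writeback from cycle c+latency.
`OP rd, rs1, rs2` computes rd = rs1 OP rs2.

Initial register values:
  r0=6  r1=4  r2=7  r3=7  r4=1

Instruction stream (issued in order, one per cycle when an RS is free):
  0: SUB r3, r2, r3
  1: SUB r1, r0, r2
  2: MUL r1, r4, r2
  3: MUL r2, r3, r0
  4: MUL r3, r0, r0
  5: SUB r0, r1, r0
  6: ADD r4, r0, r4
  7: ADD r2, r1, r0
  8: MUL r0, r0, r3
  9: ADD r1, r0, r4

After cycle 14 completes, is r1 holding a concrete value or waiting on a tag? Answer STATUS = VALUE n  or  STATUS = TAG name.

STATUS = TAG Add1

c1: issue SUB r3<-Add1 | r0:6,r1:4,r2:7,r3:Add1,r4:1
c2: issue SUB r1<-Add2 | r0:6,r1:Add2,r2:7,r3:Add1,r4:1
c3: CDB Add1=0; issue MUL r1<-Mul1 | r0:6,r1:Mul1,r2:7,r3:0,r4:1
c4: CDB Add2=-1; issue MUL r2<-Mul2 | r0:6,r1:Mul1,r2:Mul2,r3:0,r4:1
c5: stall | r0:6,r1:Mul1,r2:Mul2,r3:0,r4:1
c6: stall | r0:6,r1:Mul1,r2:Mul2,r3:0,r4:1
c7: CDB Mul1=7; issue MUL r3<-Mul1 | r0:6,r1:7,r2:Mul2,r3:Mul1,r4:1
c8: CDB Mul2=0; issue SUB r0<-Add1 | r0:Add1,r1:7,r2:0,r3:Mul1,r4:1
c9: issue ADD r4<-Add2 | r0:Add1,r1:7,r2:0,r3:Mul1,r4:Add2
c10: CDB Add1=1; issue ADD r2<-Add1 | r0:1,r1:7,r2:Add1,r3:Mul1,r4:Add2
c11: CDB Mul1=36; issue MUL r0<-Mul1 | r0:Mul1,r1:7,r2:Add1,r3:36,r4:Add2
c12: CDB Add1=8; issue ADD r1<-Add1 | r0:Mul1,r1:Add1,r2:8,r3:36,r4:Add2
c13: CDB Add2=2 | r0:Mul1,r1:Add1,r2:8,r3:36,r4:2
c14: - | r0:Mul1,r1:Add1,r2:8,r3:36,r4:2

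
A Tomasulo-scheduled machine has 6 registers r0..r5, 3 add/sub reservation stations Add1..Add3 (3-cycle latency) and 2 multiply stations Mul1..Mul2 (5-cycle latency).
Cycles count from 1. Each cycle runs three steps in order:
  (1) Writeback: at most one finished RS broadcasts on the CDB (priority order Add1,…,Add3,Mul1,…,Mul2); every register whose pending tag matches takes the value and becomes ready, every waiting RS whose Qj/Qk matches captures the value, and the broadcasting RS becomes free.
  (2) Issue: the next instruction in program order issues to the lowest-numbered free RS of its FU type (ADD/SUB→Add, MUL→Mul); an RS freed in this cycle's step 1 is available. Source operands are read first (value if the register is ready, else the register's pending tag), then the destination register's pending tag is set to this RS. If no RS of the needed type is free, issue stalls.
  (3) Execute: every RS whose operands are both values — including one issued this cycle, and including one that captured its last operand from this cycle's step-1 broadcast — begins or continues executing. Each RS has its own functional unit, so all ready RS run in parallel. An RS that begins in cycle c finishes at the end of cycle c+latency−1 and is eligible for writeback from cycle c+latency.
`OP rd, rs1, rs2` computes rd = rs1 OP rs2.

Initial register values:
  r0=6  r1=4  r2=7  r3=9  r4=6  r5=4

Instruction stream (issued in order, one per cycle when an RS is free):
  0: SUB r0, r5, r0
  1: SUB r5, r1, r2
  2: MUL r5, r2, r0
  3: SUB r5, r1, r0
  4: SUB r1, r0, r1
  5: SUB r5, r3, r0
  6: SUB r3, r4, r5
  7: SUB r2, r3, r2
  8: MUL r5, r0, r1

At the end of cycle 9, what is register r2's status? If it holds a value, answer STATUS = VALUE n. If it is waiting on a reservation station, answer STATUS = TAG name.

cycle 1: issue SUB r0<-Add1 // r0:Add1,r1:4,r2:7,r3:9,r4:6,r5:4
cycle 2: issue SUB r5<-Add2 // r0:Add1,r1:4,r2:7,r3:9,r4:6,r5:Add2
cycle 3: issue MUL r5<-Mul1 // r0:Add1,r1:4,r2:7,r3:9,r4:6,r5:Mul1
cycle 4: CDB Add1=-2; issue SUB r5<-Add1 // r0:-2,r1:4,r2:7,r3:9,r4:6,r5:Add1
cycle 5: CDB Add2=-3; issue SUB r1<-Add2 // r0:-2,r1:Add2,r2:7,r3:9,r4:6,r5:Add1
cycle 6: issue SUB r5<-Add3 // r0:-2,r1:Add2,r2:7,r3:9,r4:6,r5:Add3
cycle 7: CDB Add1=6; issue SUB r3<-Add1 // r0:-2,r1:Add2,r2:7,r3:Add1,r4:6,r5:Add3
cycle 8: CDB Add2=-6; issue SUB r2<-Add2 // r0:-2,r1:-6,r2:Add2,r3:Add1,r4:6,r5:Add3
cycle 9: CDB Add3=11; issue MUL r5<-Mul2 // r0:-2,r1:-6,r2:Add2,r3:Add1,r4:6,r5:Mul2

STATUS = TAG Add2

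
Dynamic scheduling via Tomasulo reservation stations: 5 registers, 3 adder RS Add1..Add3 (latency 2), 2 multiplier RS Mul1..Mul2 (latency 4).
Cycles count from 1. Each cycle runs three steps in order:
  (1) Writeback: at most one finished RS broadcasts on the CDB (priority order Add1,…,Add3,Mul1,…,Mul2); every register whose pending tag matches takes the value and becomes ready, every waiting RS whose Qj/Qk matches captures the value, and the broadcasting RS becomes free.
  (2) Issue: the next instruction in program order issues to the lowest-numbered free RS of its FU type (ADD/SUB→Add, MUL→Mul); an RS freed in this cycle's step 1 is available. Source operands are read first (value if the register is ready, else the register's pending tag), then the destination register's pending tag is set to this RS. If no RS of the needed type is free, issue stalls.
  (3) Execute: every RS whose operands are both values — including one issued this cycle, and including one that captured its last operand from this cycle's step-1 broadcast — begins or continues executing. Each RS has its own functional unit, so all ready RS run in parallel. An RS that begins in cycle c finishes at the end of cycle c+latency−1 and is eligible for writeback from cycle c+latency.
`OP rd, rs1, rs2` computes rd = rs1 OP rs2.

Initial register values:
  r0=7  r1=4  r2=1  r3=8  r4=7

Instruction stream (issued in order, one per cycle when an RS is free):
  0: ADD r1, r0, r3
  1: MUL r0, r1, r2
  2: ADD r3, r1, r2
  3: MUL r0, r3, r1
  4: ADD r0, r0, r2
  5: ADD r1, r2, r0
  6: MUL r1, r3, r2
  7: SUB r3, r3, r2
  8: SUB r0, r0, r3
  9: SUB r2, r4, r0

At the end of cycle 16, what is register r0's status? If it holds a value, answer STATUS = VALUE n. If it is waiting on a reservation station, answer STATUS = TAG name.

cycle 1: issue ADD r1<-Add1 // r0:7,r1:Add1,r2:1,r3:8,r4:7
cycle 2: issue MUL r0<-Mul1 // r0:Mul1,r1:Add1,r2:1,r3:8,r4:7
cycle 3: CDB Add1=15; issue ADD r3<-Add1 // r0:Mul1,r1:15,r2:1,r3:Add1,r4:7
cycle 4: issue MUL r0<-Mul2 // r0:Mul2,r1:15,r2:1,r3:Add1,r4:7
cycle 5: CDB Add1=16; issue ADD r0<-Add1 // r0:Add1,r1:15,r2:1,r3:16,r4:7
cycle 6: issue ADD r1<-Add2 // r0:Add1,r1:Add2,r2:1,r3:16,r4:7
cycle 7: CDB Mul1=15; issue MUL r1<-Mul1 // r0:Add1,r1:Mul1,r2:1,r3:16,r4:7
cycle 8: issue SUB r3<-Add3 // r0:Add1,r1:Mul1,r2:1,r3:Add3,r4:7
cycle 9: CDB Mul2=240; stall // r0:Add1,r1:Mul1,r2:1,r3:Add3,r4:7
cycle 10: CDB Add3=15; issue SUB r0<-Add3 // r0:Add3,r1:Mul1,r2:1,r3:15,r4:7
cycle 11: CDB Add1=241; issue SUB r2<-Add1 // r0:Add3,r1:Mul1,r2:Add1,r3:15,r4:7
cycle 12: CDB Mul1=16 // r0:Add3,r1:16,r2:Add1,r3:15,r4:7
cycle 13: CDB Add2=242 // r0:Add3,r1:16,r2:Add1,r3:15,r4:7
cycle 14: CDB Add3=226 // r0:226,r1:16,r2:Add1,r3:15,r4:7
cycle 15: - // r0:226,r1:16,r2:Add1,r3:15,r4:7
cycle 16: CDB Add1=-219 // r0:226,r1:16,r2:-219,r3:15,r4:7

STATUS = VALUE 226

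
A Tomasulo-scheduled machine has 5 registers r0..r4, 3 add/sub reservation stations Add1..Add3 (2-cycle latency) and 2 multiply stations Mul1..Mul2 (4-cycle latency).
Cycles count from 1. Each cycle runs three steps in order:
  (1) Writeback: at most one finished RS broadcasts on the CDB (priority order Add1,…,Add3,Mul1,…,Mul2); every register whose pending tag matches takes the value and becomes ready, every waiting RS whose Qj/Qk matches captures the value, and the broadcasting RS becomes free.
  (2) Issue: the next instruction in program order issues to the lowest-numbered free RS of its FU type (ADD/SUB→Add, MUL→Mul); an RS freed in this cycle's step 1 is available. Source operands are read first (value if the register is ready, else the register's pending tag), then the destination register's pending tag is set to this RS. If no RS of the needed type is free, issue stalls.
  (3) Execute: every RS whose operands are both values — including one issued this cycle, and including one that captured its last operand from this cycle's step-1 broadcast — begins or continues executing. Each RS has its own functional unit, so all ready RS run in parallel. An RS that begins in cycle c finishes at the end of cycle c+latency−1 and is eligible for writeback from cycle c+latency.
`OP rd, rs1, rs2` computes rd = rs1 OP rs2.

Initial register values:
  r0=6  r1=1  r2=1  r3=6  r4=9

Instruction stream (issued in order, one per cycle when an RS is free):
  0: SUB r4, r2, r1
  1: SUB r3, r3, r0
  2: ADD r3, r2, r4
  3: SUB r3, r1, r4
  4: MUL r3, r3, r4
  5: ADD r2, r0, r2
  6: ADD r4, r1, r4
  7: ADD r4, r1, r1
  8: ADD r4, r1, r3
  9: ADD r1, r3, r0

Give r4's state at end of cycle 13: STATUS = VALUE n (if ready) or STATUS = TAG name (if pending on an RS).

STATUS = TAG Add2

c1: issue SUB r4<-Add1 | r0:6,r1:1,r2:1,r3:6,r4:Add1
c2: issue SUB r3<-Add2 | r0:6,r1:1,r2:1,r3:Add2,r4:Add1
c3: CDB Add1=0; issue ADD r3<-Add1 | r0:6,r1:1,r2:1,r3:Add1,r4:0
c4: CDB Add2=0; issue SUB r3<-Add2 | r0:6,r1:1,r2:1,r3:Add2,r4:0
c5: CDB Add1=1; issue MUL r3<-Mul1 | r0:6,r1:1,r2:1,r3:Mul1,r4:0
c6: CDB Add2=1; issue ADD r2<-Add1 | r0:6,r1:1,r2:Add1,r3:Mul1,r4:0
c7: issue ADD r4<-Add2 | r0:6,r1:1,r2:Add1,r3:Mul1,r4:Add2
c8: CDB Add1=7; issue ADD r4<-Add1 | r0:6,r1:1,r2:7,r3:Mul1,r4:Add1
c9: CDB Add2=1; issue ADD r4<-Add2 | r0:6,r1:1,r2:7,r3:Mul1,r4:Add2
c10: CDB Add1=2; issue ADD r1<-Add1 | r0:6,r1:Add1,r2:7,r3:Mul1,r4:Add2
c11: CDB Mul1=0 | r0:6,r1:Add1,r2:7,r3:0,r4:Add2
c12: - | r0:6,r1:Add1,r2:7,r3:0,r4:Add2
c13: CDB Add1=6 | r0:6,r1:6,r2:7,r3:0,r4:Add2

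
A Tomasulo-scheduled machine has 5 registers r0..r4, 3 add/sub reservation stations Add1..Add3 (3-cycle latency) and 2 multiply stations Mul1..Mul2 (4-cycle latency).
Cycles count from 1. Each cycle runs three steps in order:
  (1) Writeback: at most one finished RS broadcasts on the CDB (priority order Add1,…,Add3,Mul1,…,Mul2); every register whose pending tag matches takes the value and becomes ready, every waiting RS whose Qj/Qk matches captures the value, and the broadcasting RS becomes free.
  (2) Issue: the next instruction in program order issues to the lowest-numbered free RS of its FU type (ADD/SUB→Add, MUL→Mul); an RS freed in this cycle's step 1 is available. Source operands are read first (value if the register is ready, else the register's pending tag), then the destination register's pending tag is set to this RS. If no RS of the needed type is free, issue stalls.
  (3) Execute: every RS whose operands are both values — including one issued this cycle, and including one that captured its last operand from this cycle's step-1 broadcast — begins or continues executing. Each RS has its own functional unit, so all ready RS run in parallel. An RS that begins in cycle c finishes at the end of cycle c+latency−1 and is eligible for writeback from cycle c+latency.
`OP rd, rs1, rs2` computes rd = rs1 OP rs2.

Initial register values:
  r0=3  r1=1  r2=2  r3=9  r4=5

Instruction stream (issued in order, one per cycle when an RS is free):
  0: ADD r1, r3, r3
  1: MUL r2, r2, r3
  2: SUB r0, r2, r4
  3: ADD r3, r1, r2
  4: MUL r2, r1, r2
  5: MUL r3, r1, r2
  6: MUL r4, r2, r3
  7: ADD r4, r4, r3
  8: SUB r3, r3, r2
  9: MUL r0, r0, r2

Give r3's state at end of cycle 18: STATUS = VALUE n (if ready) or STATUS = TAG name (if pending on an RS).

c1: issue ADD r1<-Add1 | r0:3,r1:Add1,r2:2,r3:9,r4:5
c2: issue MUL r2<-Mul1 | r0:3,r1:Add1,r2:Mul1,r3:9,r4:5
c3: issue SUB r0<-Add2 | r0:Add2,r1:Add1,r2:Mul1,r3:9,r4:5
c4: CDB Add1=18; issue ADD r3<-Add1 | r0:Add2,r1:18,r2:Mul1,r3:Add1,r4:5
c5: issue MUL r2<-Mul2 | r0:Add2,r1:18,r2:Mul2,r3:Add1,r4:5
c6: CDB Mul1=18; issue MUL r3<-Mul1 | r0:Add2,r1:18,r2:Mul2,r3:Mul1,r4:5
c7: stall | r0:Add2,r1:18,r2:Mul2,r3:Mul1,r4:5
c8: stall | r0:Add2,r1:18,r2:Mul2,r3:Mul1,r4:5
c9: CDB Add1=36; stall | r0:Add2,r1:18,r2:Mul2,r3:Mul1,r4:5
c10: CDB Add2=13; stall | r0:13,r1:18,r2:Mul2,r3:Mul1,r4:5
c11: CDB Mul2=324; issue MUL r4<-Mul2 | r0:13,r1:18,r2:324,r3:Mul1,r4:Mul2
c12: issue ADD r4<-Add1 | r0:13,r1:18,r2:324,r3:Mul1,r4:Add1
c13: issue SUB r3<-Add2 | r0:13,r1:18,r2:324,r3:Add2,r4:Add1
c14: stall | r0:13,r1:18,r2:324,r3:Add2,r4:Add1
c15: CDB Mul1=5832; issue MUL r0<-Mul1 | r0:Mul1,r1:18,r2:324,r3:Add2,r4:Add1
c16: - | r0:Mul1,r1:18,r2:324,r3:Add2,r4:Add1
c17: - | r0:Mul1,r1:18,r2:324,r3:Add2,r4:Add1
c18: CDB Add2=5508 | r0:Mul1,r1:18,r2:324,r3:5508,r4:Add1

STATUS = VALUE 5508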